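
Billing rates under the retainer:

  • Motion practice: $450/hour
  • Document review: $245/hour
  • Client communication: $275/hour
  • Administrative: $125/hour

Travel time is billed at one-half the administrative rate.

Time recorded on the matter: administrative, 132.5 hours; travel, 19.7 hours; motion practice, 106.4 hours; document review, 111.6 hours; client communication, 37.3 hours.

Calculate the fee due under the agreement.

$103,273.25

Motion practice: 106.4 × $450 = $47,880.00
Document review: 111.6 × $245 = $27,342.00
Client communication: 37.3 × $275 = $10,257.50
Administrative: 132.5 × $125 = $16,562.50
Subtotal: $47,880.00 + $27,342.00 + $10,257.50 + $16,562.50 = $102,042.00
Travel: 19.7 × ($125 ÷ 2) = 19.7 × $62.50 = $1,231.25
Total: $102,042.00 + $1,231.25 = $103,273.25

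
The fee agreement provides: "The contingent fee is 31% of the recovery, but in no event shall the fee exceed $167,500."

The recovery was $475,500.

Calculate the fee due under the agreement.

$147,405.00

31% of $475,500 = $147,405.00
That is under the $167,500 cap.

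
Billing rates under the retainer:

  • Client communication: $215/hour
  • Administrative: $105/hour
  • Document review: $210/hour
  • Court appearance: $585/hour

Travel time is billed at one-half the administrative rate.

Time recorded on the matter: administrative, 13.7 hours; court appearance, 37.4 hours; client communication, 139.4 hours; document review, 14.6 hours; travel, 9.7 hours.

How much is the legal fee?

$56,863.75

Client communication: 139.4 × $215 = $29,971.00
Administrative: 13.7 × $105 = $1,438.50
Document review: 14.6 × $210 = $3,066.00
Court appearance: 37.4 × $585 = $21,879.00
Subtotal: $29,971.00 + $1,438.50 + $3,066.00 + $21,879.00 = $56,354.50
Travel: 9.7 × ($105 ÷ 2) = 9.7 × $52.50 = $509.25
Total: $56,354.50 + $509.25 = $56,863.75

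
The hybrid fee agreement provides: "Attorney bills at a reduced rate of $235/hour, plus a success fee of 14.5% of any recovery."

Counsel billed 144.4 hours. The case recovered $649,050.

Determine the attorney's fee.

Hourly: 144.4 × $235 = $33,934.00
Success fee: 14.5% of $649,050 = $94,112.25
Total: $33,934.00 + $94,112.25 = $128,046.25

$128,046.25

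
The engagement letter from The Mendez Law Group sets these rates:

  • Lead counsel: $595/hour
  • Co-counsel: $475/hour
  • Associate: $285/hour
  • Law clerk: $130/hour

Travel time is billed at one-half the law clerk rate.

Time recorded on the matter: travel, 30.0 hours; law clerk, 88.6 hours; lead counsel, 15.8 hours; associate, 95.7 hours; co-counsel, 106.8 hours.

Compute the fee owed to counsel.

$100,873.50

Lead counsel: 15.8 × $595 = $9,401.00
Co-counsel: 106.8 × $475 = $50,730.00
Associate: 95.7 × $285 = $27,274.50
Law clerk: 88.6 × $130 = $11,518.00
Subtotal: $9,401.00 + $50,730.00 + $27,274.50 + $11,518.00 = $98,923.50
Travel: 30.0 × ($130 ÷ 2) = 30.0 × $65.00 = $1,950.00
Total: $98,923.50 + $1,950.00 = $100,873.50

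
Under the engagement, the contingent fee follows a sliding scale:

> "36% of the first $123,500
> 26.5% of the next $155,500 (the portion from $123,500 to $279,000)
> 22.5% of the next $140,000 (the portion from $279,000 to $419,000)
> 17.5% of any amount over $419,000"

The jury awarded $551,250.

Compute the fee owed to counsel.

$140,311.25

First $123,500 at 36% = $44,460.00
Next $155,500 at 26.5% = $41,207.50
Next $140,000 at 22.5% = $31,500.00
Remaining $132,250 at 17.5% = $23,143.75
Fee: $44,460.00 + $41,207.50 + $31,500.00 + $23,143.75 = $140,311.25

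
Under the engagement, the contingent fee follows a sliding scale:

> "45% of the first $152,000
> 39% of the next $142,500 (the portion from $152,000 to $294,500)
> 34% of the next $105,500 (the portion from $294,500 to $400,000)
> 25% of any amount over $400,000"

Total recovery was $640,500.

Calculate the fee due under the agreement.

First $152,000 at 45% = $68,400.00
Next $142,500 at 39% = $55,575.00
Next $105,500 at 34% = $35,870.00
Remaining $240,500 at 25% = $60,125.00
Fee: $68,400.00 + $55,575.00 + $35,870.00 + $60,125.00 = $219,970.00

$219,970.00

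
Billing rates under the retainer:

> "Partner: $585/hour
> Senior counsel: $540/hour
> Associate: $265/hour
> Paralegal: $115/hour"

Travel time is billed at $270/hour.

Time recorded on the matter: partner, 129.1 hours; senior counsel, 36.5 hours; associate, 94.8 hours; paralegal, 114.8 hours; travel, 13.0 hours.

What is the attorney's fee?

Partner: 129.1 × $585 = $75,523.50
Senior counsel: 36.5 × $540 = $19,710.00
Associate: 94.8 × $265 = $25,122.00
Paralegal: 114.8 × $115 = $13,202.00
Subtotal: $75,523.50 + $19,710.00 + $25,122.00 + $13,202.00 = $133,557.50
Travel: 13.0 × $270 = $3,510.00
Total: $133,557.50 + $3,510.00 = $137,067.50

$137,067.50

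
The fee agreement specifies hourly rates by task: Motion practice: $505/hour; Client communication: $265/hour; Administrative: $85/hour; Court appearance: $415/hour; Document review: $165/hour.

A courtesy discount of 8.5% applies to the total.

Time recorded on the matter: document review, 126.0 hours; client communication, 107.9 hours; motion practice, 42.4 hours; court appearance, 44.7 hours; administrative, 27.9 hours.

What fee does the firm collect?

$83,921.51

Motion practice: 42.4 × $505 = $21,412.00
Client communication: 107.9 × $265 = $28,593.50
Administrative: 27.9 × $85 = $2,371.50
Court appearance: 44.7 × $415 = $18,550.50
Document review: 126.0 × $165 = $20,790.00
Subtotal: $91,717.50
Less 8.5% discount: −$7,795.99
Total: $91,717.50 − $7,795.99 = $83,921.51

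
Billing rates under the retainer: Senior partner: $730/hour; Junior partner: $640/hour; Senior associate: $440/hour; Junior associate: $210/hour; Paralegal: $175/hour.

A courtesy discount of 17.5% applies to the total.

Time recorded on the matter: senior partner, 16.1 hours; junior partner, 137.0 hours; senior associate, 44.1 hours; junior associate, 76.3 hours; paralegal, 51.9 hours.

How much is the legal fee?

Senior partner: 16.1 × $730 = $11,753.00
Junior partner: 137.0 × $640 = $87,680.00
Senior associate: 44.1 × $440 = $19,404.00
Junior associate: 76.3 × $210 = $16,023.00
Paralegal: 51.9 × $175 = $9,082.50
Subtotal: $143,942.50
Less 17.5% discount: −$25,189.94
Total: $143,942.50 − $25,189.94 = $118,752.56

$118,752.56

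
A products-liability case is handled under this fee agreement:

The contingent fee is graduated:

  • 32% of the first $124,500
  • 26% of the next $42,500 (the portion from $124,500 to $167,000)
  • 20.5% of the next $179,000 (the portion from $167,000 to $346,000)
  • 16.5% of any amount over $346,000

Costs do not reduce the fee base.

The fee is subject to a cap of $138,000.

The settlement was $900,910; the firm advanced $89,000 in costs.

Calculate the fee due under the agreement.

$138,000.00

Fee base is the gross recovery, $900,910; costs are reimbursed separately.
First $124,500 at 32% = $39,840.00
Next $42,500 at 26% = $11,050.00
Next $179,000 at 20.5% = $36,695.00
Remaining $554,910 at 16.5% = $91,560.15
Fee: $39,840.00 + $11,050.00 + $36,695.00 + $91,560.15 = $179,145.15
$179,145.15 exceeds the $138,000 cap, so the fee is capped at $138,000.00.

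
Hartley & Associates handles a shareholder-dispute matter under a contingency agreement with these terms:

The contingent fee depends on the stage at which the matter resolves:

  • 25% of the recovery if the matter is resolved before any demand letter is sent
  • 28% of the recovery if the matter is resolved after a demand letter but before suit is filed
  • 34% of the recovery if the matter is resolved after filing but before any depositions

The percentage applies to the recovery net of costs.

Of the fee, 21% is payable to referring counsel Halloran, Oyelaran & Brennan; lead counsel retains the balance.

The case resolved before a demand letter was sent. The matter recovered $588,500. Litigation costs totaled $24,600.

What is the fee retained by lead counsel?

$111,370.25

Fee base (net of costs): $588,500 − $24,600 = $563,900
The matter resolved before a demand letter was sent, so the 25% rate applies.
$563,900 × 25% = $140,975.00
Referral share: 21% of $140,975.00 = $29,604.75; lead counsel retains $140,975.00 − $29,604.75 = $111,370.25.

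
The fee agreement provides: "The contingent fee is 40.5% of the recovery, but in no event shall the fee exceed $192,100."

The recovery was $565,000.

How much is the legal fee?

40.5% of $565,000 = $228,825.00
That exceeds the $192,100 cap, so the fee is capped at $192,100.

$192,100.00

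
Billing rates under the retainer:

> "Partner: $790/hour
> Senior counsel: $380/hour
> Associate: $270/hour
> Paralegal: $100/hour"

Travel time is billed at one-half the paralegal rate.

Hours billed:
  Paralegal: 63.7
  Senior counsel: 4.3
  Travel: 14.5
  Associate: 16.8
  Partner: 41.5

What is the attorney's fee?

Partner: 41.5 × $790 = $32,785.00
Senior counsel: 4.3 × $380 = $1,634.00
Associate: 16.8 × $270 = $4,536.00
Paralegal: 63.7 × $100 = $6,370.00
Subtotal: $32,785.00 + $1,634.00 + $4,536.00 + $6,370.00 = $45,325.00
Travel: 14.5 × ($100 ÷ 2) = 14.5 × $50.00 = $725.00
Total: $45,325.00 + $725.00 = $46,050.00

$46,050.00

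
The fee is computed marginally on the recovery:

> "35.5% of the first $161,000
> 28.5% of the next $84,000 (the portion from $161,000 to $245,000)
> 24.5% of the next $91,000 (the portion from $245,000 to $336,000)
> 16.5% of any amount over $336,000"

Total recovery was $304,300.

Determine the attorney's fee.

$95,623.50

First $161,000 at 35.5% = $57,155.00
Next $84,000 at 28.5% = $23,940.00
Remaining $59,300 at 24.5% = $14,528.50
Fee: $57,155.00 + $23,940.00 + $14,528.50 = $95,623.50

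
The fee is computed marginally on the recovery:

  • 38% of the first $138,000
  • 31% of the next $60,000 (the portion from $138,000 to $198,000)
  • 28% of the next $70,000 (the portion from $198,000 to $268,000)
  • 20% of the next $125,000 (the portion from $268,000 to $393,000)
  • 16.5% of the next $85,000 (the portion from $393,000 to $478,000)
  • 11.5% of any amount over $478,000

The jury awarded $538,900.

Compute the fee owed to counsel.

$136,668.50

First $138,000 at 38% = $52,440.00
Next $60,000 at 31% = $18,600.00
Next $70,000 at 28% = $19,600.00
Next $125,000 at 20% = $25,000.00
Next $85,000 at 16.5% = $14,025.00
Remaining $60,900 at 11.5% = $7,003.50
Fee: $52,440.00 + $18,600.00 + $19,600.00 + $25,000.00 + $14,025.00 + $7,003.50 = $136,668.50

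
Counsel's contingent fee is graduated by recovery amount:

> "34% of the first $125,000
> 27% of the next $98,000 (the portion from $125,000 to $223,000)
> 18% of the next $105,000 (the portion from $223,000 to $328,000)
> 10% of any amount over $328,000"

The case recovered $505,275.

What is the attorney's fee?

$105,587.50

First $125,000 at 34% = $42,500.00
Next $98,000 at 27% = $26,460.00
Next $105,000 at 18% = $18,900.00
Remaining $177,275 at 10% = $17,727.50
Fee: $42,500.00 + $26,460.00 + $18,900.00 + $17,727.50 = $105,587.50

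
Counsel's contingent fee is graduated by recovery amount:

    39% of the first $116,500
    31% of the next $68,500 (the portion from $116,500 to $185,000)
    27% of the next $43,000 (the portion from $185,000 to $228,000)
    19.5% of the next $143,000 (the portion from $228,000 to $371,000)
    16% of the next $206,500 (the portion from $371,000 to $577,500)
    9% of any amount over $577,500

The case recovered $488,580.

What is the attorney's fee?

$124,977.80

First $116,500 at 39% = $45,435.00
Next $68,500 at 31% = $21,235.00
Next $43,000 at 27% = $11,610.00
Next $143,000 at 19.5% = $27,885.00
Remaining $117,580 at 16% = $18,812.80
Fee: $45,435.00 + $21,235.00 + $11,610.00 + $27,885.00 + $18,812.80 = $124,977.80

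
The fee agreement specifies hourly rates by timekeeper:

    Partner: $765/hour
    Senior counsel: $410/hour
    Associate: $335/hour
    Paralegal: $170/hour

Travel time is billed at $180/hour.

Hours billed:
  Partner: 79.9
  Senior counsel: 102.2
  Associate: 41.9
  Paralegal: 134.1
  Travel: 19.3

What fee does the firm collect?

Partner: 79.9 × $765 = $61,123.50
Senior counsel: 102.2 × $410 = $41,902.00
Associate: 41.9 × $335 = $14,036.50
Paralegal: 134.1 × $170 = $22,797.00
Subtotal: $61,123.50 + $41,902.00 + $14,036.50 + $22,797.00 = $139,859.00
Travel: 19.3 × $180 = $3,474.00
Total: $139,859.00 + $3,474.00 = $143,333.00

$143,333.00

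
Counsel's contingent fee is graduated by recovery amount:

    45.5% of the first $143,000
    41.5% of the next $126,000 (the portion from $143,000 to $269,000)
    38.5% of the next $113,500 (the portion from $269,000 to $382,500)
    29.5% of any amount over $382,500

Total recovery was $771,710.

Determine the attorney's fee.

First $143,000 at 45.5% = $65,065.00
Next $126,000 at 41.5% = $52,290.00
Next $113,500 at 38.5% = $43,697.50
Remaining $389,210 at 29.5% = $114,816.95
Fee: $65,065.00 + $52,290.00 + $43,697.50 + $114,816.95 = $275,869.45

$275,869.45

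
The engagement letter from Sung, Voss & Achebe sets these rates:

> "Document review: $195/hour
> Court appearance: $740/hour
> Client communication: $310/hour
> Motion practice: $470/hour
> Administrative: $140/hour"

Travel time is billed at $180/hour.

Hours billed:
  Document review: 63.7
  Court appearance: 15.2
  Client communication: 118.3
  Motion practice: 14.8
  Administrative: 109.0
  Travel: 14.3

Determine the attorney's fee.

Document review: 63.7 × $195 = $12,421.50
Court appearance: 15.2 × $740 = $11,248.00
Client communication: 118.3 × $310 = $36,673.00
Motion practice: 14.8 × $470 = $6,956.00
Administrative: 109.0 × $140 = $15,260.00
Subtotal: $12,421.50 + $11,248.00 + $36,673.00 + $6,956.00 + $15,260.00 = $82,558.50
Travel: 14.3 × $180 = $2,574.00
Total: $82,558.50 + $2,574.00 = $85,132.50

$85,132.50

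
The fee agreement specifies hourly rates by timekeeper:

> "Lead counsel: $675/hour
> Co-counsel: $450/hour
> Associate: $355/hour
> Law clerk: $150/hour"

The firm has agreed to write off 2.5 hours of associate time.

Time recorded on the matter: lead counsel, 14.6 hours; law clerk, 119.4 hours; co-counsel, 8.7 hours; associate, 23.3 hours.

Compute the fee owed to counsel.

$39,064.00

Lead counsel: 14.6 × $675 = $9,855.00
Co-counsel: 8.7 × $450 = $3,915.00
Associate: 23.3 × $355 = $8,271.50
Law clerk: 119.4 × $150 = $17,910.00
Subtotal: $39,951.50
Write-off: 2.5 × $355 = $887.50
Total: $39,951.50 − $887.50 = $39,064.00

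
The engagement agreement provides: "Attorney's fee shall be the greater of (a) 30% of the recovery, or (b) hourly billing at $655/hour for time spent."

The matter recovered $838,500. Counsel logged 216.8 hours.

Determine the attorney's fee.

$251,550.00

(a) 30% of $838,500 = $251,550.00
(b) 216.8 × $655 = $142,004.00
The greater is (a): $251,550.00.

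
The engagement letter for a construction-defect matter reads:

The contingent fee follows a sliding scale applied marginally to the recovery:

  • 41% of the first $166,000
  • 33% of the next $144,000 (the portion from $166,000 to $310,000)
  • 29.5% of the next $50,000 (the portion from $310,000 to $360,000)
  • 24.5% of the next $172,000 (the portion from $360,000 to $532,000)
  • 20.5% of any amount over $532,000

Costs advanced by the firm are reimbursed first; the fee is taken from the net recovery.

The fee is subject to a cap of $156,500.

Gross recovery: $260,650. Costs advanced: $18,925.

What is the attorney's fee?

Fee base (net of costs): $260,650 − $18,925 = $241,725
First $166,000 at 41% = $68,060.00
Remaining $75,725 at 33% = $24,989.25
Fee: $68,060.00 + $24,989.25 = $93,049.25
$93,049.25 is under the $156,500 cap.

$93,049.25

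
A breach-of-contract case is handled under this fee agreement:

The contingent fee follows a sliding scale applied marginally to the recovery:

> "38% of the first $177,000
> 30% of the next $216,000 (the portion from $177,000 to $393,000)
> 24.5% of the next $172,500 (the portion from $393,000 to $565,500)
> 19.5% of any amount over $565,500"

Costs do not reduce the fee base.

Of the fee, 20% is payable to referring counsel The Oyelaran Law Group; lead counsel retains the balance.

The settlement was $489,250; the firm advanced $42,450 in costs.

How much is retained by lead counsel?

$124,513.00

Fee base is the gross recovery, $489,250; costs are reimbursed separately.
First $177,000 at 38% = $67,260.00
Next $216,000 at 30% = $64,800.00
Remaining $96,250 at 24.5% = $23,581.25
Fee: $67,260.00 + $64,800.00 + $23,581.25 = $155,641.25
Referral share: 20% of $155,641.25 = $31,128.25; lead counsel retains $155,641.25 − $31,128.25 = $124,513.00.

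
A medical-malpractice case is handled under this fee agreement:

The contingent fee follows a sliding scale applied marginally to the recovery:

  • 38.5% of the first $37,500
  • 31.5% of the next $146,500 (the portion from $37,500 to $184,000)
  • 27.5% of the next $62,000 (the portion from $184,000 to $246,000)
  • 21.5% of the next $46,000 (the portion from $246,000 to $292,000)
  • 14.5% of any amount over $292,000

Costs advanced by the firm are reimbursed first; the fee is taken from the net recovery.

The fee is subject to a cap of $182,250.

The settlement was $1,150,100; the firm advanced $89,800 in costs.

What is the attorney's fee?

Fee base (net of costs): $1,150,100 − $89,800 = $1,060,300
First $37,500 at 38.5% = $14,437.50
Next $146,500 at 31.5% = $46,147.50
Next $62,000 at 27.5% = $17,050.00
Next $46,000 at 21.5% = $9,890.00
Remaining $768,300 at 14.5% = $111,403.50
Fee: $14,437.50 + $46,147.50 + $17,050.00 + $9,890.00 + $111,403.50 = $198,928.50
$198,928.50 exceeds the $182,250 cap, so the fee is capped at $182,250.00.

$182,250.00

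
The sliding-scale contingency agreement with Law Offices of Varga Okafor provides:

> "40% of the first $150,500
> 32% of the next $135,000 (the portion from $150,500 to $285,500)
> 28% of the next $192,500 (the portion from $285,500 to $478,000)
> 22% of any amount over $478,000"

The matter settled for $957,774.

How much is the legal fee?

First $150,500 at 40% = $60,200.00
Next $135,000 at 32% = $43,200.00
Next $192,500 at 28% = $53,900.00
Remaining $479,774 at 22% = $105,550.28
Fee: $60,200.00 + $43,200.00 + $53,900.00 + $105,550.28 = $262,850.28

$262,850.28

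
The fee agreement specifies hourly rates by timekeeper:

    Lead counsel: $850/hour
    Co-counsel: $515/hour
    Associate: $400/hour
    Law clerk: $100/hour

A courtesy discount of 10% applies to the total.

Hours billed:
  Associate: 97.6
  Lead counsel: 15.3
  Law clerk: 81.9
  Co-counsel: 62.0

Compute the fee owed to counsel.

Lead counsel: 15.3 × $850 = $13,005.00
Co-counsel: 62.0 × $515 = $31,930.00
Associate: 97.6 × $400 = $39,040.00
Law clerk: 81.9 × $100 = $8,190.00
Subtotal: $92,165.00
Less 10% discount: −$9,216.50
Total: $92,165.00 − $9,216.50 = $82,948.50

$82,948.50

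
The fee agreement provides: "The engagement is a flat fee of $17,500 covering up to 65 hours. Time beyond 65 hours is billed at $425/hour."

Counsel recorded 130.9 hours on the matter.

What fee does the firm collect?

$45,507.50

Flat fee: $17,500.00
Excess hours: 130.9 − 65 = 65.9
Overrun: 65.9 × $425 = $28,007.50
Total: $17,500.00 + $28,007.50 = $45,507.50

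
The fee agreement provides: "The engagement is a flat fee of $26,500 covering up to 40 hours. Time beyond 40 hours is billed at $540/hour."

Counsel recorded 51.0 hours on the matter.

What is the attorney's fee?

Flat fee: $26,500.00
Excess hours: 51.0 − 40 = 11.0
Overrun: 11.0 × $540 = $5,940.00
Total: $26,500.00 + $5,940.00 = $32,440.00

$32,440.00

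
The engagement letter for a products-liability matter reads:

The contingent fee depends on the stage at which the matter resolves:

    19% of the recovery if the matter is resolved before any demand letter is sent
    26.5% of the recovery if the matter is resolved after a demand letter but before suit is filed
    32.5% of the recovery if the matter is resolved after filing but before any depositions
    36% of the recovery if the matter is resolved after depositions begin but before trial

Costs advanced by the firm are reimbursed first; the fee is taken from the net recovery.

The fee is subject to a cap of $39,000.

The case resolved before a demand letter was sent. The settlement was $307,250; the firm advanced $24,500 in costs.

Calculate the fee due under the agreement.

Fee base (net of costs): $307,250 − $24,500 = $282,750
The matter resolved before a demand letter was sent, so the 19% rate applies.
$282,750 × 19% = $53,722.50
$53,722.50 exceeds the $39,000 cap, so the fee is capped at $39,000.00.

$39,000.00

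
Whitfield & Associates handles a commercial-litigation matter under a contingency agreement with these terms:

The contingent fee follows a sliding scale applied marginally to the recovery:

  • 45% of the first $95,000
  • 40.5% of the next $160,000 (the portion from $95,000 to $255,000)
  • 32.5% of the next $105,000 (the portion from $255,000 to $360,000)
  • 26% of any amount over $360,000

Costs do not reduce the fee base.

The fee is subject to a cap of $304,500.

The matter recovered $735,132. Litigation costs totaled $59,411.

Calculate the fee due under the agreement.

Fee base is the gross recovery, $735,132; costs are reimbursed separately.
First $95,000 at 45% = $42,750.00
Next $160,000 at 40.5% = $64,800.00
Next $105,000 at 32.5% = $34,125.00
Remaining $375,132 at 26% = $97,534.32
Fee: $42,750.00 + $64,800.00 + $34,125.00 + $97,534.32 = $239,209.32
$239,209.32 is under the $304,500 cap.

$239,209.32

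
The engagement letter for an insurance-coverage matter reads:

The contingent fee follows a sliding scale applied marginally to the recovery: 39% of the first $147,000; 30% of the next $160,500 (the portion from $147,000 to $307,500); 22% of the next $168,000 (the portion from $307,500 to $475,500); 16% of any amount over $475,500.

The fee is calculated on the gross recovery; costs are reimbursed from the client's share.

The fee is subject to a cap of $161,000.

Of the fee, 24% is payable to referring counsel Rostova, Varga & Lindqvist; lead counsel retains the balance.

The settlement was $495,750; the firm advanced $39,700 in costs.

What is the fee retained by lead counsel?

$110,716.80

Fee base is the gross recovery, $495,750; costs are reimbursed separately.
First $147,000 at 39% = $57,330.00
Next $160,500 at 30% = $48,150.00
Next $168,000 at 22% = $36,960.00
Remaining $20,250 at 16% = $3,240.00
Fee: $57,330.00 + $48,150.00 + $36,960.00 + $3,240.00 = $145,680.00
$145,680.00 is under the $161,000 cap.
Referral share: 24% of $145,680.00 = $34,963.20; lead counsel retains $145,680.00 − $34,963.20 = $110,716.80.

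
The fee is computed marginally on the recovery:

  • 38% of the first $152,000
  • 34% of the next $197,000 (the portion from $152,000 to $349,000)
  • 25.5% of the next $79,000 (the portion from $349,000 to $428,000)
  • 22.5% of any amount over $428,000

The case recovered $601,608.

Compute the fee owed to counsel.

$183,946.80

First $152,000 at 38% = $57,760.00
Next $197,000 at 34% = $66,980.00
Next $79,000 at 25.5% = $20,145.00
Remaining $173,608 at 22.5% = $39,061.80
Fee: $57,760.00 + $66,980.00 + $20,145.00 + $39,061.80 = $183,946.80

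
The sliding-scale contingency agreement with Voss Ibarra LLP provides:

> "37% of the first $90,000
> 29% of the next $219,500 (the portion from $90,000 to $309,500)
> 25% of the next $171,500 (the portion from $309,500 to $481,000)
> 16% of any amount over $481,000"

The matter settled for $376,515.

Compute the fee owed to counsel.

First $90,000 at 37% = $33,300.00
Next $219,500 at 29% = $63,655.00
Remaining $67,015 at 25% = $16,753.75
Fee: $33,300.00 + $63,655.00 + $16,753.75 = $113,708.75

$113,708.75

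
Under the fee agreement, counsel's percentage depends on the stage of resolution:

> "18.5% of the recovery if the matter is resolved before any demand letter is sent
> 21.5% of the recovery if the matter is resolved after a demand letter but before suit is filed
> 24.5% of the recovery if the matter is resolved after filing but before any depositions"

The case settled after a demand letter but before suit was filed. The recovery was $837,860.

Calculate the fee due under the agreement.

The matter settled after a demand letter but before suit was filed, so the 21.5% rate applies.
$837,860 × 21.5% = $180,139.90

$180,139.90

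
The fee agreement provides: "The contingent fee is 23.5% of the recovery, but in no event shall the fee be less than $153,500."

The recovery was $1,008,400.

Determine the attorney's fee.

$236,974.00

23.5% of $1,008,400 = $236,974.00
That exceeds the $153,500 minimum.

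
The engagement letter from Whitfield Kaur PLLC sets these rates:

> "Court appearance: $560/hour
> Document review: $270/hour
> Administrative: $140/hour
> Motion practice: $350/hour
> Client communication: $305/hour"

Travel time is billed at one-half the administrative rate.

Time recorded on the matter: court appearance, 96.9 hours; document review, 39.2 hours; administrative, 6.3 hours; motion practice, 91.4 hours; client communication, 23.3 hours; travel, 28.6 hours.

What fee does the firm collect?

$106,828.50

Court appearance: 96.9 × $560 = $54,264.00
Document review: 39.2 × $270 = $10,584.00
Administrative: 6.3 × $140 = $882.00
Motion practice: 91.4 × $350 = $31,990.00
Client communication: 23.3 × $305 = $7,106.50
Subtotal: $54,264.00 + $10,584.00 + $882.00 + $31,990.00 + $7,106.50 = $104,826.50
Travel: 28.6 × ($140 ÷ 2) = 28.6 × $70.00 = $2,002.00
Total: $104,826.50 + $2,002.00 = $106,828.50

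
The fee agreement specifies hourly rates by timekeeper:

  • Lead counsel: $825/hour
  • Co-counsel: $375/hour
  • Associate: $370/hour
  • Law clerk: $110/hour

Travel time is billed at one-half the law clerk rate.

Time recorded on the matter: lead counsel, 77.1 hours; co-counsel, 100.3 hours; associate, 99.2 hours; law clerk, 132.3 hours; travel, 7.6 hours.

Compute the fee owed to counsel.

$152,895.00

Lead counsel: 77.1 × $825 = $63,607.50
Co-counsel: 100.3 × $375 = $37,612.50
Associate: 99.2 × $370 = $36,704.00
Law clerk: 132.3 × $110 = $14,553.00
Subtotal: $63,607.50 + $37,612.50 + $36,704.00 + $14,553.00 = $152,477.00
Travel: 7.6 × ($110 ÷ 2) = 7.6 × $55.00 = $418.00
Total: $152,477.00 + $418.00 = $152,895.00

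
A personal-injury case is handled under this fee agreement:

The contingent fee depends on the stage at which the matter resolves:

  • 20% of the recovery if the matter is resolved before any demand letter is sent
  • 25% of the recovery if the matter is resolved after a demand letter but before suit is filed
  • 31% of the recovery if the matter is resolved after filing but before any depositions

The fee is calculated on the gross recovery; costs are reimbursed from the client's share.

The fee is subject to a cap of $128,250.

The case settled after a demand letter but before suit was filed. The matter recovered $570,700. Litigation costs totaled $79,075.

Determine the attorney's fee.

$128,250.00

Fee base is the gross recovery, $570,700; costs are reimbursed separately.
The matter settled after a demand letter but before suit was filed, so the 25% rate applies.
$570,700 × 25% = $142,675.00
$142,675.00 exceeds the $128,250 cap, so the fee is capped at $128,250.00.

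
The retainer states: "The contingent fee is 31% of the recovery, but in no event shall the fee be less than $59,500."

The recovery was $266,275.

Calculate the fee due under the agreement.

$82,545.25

31% of $266,275 = $82,545.25
That exceeds the $59,500 minimum.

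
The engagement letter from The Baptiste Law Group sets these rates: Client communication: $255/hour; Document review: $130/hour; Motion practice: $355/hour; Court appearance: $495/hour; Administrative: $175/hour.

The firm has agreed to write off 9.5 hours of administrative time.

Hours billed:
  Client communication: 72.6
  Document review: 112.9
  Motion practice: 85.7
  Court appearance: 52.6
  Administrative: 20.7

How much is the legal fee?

$91,610.50

Client communication: 72.6 × $255 = $18,513.00
Document review: 112.9 × $130 = $14,677.00
Motion practice: 85.7 × $355 = $30,423.50
Court appearance: 52.6 × $495 = $26,037.00
Administrative: 20.7 × $175 = $3,622.50
Subtotal: $93,273.00
Write-off: 9.5 × $175 = $1,662.50
Total: $93,273.00 − $1,662.50 = $91,610.50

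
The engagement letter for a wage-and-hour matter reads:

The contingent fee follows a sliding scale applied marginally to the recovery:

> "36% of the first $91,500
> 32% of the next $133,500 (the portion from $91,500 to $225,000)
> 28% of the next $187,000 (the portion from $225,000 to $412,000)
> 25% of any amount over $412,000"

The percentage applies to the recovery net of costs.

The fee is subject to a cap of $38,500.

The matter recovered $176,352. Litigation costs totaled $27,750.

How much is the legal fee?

$38,500.00

Fee base (net of costs): $176,352 − $27,750 = $148,602
First $91,500 at 36% = $32,940.00
Remaining $57,102 at 32% = $18,272.64
Fee: $32,940.00 + $18,272.64 = $51,212.64
$51,212.64 exceeds the $38,500 cap, so the fee is capped at $38,500.00.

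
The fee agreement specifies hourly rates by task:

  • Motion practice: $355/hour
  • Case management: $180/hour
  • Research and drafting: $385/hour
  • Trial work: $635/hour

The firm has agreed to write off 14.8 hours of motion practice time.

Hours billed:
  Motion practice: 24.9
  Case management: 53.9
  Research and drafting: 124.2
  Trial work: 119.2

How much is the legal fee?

$136,796.50

Motion practice: 24.9 × $355 = $8,839.50
Case management: 53.9 × $180 = $9,702.00
Research and drafting: 124.2 × $385 = $47,817.00
Trial work: 119.2 × $635 = $75,692.00
Subtotal: $142,050.50
Write-off: 14.8 × $355 = $5,254.00
Total: $142,050.50 − $5,254.00 = $136,796.50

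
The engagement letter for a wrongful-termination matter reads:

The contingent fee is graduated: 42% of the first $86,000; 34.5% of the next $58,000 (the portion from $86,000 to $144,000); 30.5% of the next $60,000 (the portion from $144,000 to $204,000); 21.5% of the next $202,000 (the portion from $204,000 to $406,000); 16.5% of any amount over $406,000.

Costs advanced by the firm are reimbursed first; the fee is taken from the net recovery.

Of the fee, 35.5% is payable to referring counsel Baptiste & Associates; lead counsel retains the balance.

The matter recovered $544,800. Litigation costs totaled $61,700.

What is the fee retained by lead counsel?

Fee base (net of costs): $544,800 − $61,700 = $483,100
First $86,000 at 42% = $36,120.00
Next $58,000 at 34.5% = $20,010.00
Next $60,000 at 30.5% = $18,300.00
Next $202,000 at 21.5% = $43,430.00
Remaining $77,100 at 16.5% = $12,721.50
Fee: $36,120.00 + $20,010.00 + $18,300.00 + $43,430.00 + $12,721.50 = $130,581.50
Referral share: 35.5% of $130,581.50 = $46,356.43; lead counsel retains $130,581.50 − $46,356.43 = $84,225.07.

$84,225.07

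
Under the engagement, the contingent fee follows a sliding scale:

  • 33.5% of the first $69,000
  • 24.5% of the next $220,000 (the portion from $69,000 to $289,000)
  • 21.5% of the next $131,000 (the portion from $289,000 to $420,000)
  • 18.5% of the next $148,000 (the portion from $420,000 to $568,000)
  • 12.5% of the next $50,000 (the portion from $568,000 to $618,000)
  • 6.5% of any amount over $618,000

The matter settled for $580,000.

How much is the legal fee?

$134,060.00

First $69,000 at 33.5% = $23,115.00
Next $220,000 at 24.5% = $53,900.00
Next $131,000 at 21.5% = $28,165.00
Next $148,000 at 18.5% = $27,380.00
Remaining $12,000 at 12.5% = $1,500.00
Fee: $23,115.00 + $53,900.00 + $28,165.00 + $27,380.00 + $1,500.00 = $134,060.00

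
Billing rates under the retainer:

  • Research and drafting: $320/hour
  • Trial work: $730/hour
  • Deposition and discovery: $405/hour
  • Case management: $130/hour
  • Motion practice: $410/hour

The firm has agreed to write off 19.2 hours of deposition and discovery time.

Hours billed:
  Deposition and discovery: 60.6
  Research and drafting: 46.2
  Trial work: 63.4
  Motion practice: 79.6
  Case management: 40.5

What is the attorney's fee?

$115,734.00

Research and drafting: 46.2 × $320 = $14,784.00
Trial work: 63.4 × $730 = $46,282.00
Deposition and discovery: 60.6 × $405 = $24,543.00
Case management: 40.5 × $130 = $5,265.00
Motion practice: 79.6 × $410 = $32,636.00
Subtotal: $123,510.00
Write-off: 19.2 × $405 = $7,776.00
Total: $123,510.00 − $7,776.00 = $115,734.00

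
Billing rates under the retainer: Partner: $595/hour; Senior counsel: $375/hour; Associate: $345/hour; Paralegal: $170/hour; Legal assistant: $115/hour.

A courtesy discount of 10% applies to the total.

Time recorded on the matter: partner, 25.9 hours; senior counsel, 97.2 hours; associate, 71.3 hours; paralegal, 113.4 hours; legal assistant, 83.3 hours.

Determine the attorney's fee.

Partner: 25.9 × $595 = $15,410.50
Senior counsel: 97.2 × $375 = $36,450.00
Associate: 71.3 × $345 = $24,598.50
Paralegal: 113.4 × $170 = $19,278.00
Legal assistant: 83.3 × $115 = $9,579.50
Subtotal: $105,316.50
Less 10% discount: −$10,531.65
Total: $105,316.50 − $10,531.65 = $94,784.85

$94,784.85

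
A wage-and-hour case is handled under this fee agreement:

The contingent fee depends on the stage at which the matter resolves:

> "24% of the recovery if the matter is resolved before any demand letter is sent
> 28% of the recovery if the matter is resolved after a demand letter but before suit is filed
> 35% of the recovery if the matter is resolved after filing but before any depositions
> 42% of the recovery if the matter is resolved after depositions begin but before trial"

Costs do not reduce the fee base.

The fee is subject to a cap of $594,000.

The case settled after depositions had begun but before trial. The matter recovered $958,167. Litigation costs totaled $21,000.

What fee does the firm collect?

Fee base is the gross recovery, $958,167; costs are reimbursed separately.
The matter settled after depositions had begun but before trial, so the 42% rate applies.
$958,167 × 42% = $402,430.14
$402,430.14 is under the $594,000 cap.

$402,430.14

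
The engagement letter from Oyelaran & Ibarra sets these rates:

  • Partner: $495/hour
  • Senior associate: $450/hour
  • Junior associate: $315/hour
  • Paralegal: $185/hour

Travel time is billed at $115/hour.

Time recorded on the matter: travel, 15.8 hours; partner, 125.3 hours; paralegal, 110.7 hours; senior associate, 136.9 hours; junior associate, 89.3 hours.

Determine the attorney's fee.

$174,054.50

Partner: 125.3 × $495 = $62,023.50
Senior associate: 136.9 × $450 = $61,605.00
Junior associate: 89.3 × $315 = $28,129.50
Paralegal: 110.7 × $185 = $20,479.50
Subtotal: $62,023.50 + $61,605.00 + $28,129.50 + $20,479.50 = $172,237.50
Travel: 15.8 × $115 = $1,817.00
Total: $172,237.50 + $1,817.00 = $174,054.50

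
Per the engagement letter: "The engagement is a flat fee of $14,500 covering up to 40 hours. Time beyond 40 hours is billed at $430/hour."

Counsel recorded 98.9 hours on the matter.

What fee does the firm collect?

$39,827.00

Flat fee: $14,500.00
Excess hours: 98.9 − 40 = 58.9
Overrun: 58.9 × $430 = $25,327.00
Total: $14,500.00 + $25,327.00 = $39,827.00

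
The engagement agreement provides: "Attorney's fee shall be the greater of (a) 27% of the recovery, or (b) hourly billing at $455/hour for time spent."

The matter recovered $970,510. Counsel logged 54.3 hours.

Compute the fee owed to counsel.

$262,037.70

(a) 27% of $970,510 = $262,037.70
(b) 54.3 × $455 = $24,706.50
The greater is (a): $262,037.70.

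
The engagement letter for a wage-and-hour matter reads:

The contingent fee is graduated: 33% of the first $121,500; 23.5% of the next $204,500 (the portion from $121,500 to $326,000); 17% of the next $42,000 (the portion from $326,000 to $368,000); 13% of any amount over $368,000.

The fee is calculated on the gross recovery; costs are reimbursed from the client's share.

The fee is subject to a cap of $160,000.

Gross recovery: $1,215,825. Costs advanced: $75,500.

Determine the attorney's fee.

$160,000.00

Fee base is the gross recovery, $1,215,825; costs are reimbursed separately.
First $121,500 at 33% = $40,095.00
Next $204,500 at 23.5% = $48,057.50
Next $42,000 at 17% = $7,140.00
Remaining $847,825 at 13% = $110,217.25
Fee: $40,095.00 + $48,057.50 + $7,140.00 + $110,217.25 = $205,509.75
$205,509.75 exceeds the $160,000 cap, so the fee is capped at $160,000.00.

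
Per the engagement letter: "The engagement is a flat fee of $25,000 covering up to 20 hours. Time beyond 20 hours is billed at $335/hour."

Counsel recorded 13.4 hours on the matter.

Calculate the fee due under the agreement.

$25,000.00

13.4 hours is within the 20-hour scope; only the flat fee applies.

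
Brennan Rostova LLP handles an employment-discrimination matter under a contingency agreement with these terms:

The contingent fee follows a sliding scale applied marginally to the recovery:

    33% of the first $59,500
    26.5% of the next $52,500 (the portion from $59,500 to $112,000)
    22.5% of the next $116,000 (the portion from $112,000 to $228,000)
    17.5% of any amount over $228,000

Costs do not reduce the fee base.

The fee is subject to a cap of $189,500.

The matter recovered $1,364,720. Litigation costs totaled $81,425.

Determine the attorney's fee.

$189,500.00

Fee base is the gross recovery, $1,364,720; costs are reimbursed separately.
First $59,500 at 33% = $19,635.00
Next $52,500 at 26.5% = $13,912.50
Next $116,000 at 22.5% = $26,100.00
Remaining $1,136,720 at 17.5% = $198,926.00
Fee: $19,635.00 + $13,912.50 + $26,100.00 + $198,926.00 = $258,573.50
$258,573.50 exceeds the $189,500 cap, so the fee is capped at $189,500.00.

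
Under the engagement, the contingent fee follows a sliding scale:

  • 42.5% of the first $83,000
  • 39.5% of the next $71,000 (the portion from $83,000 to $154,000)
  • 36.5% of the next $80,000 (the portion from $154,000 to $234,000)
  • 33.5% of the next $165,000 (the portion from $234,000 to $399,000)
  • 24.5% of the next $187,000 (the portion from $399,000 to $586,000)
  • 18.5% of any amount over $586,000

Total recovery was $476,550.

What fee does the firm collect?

First $83,000 at 42.5% = $35,275.00
Next $71,000 at 39.5% = $28,045.00
Next $80,000 at 36.5% = $29,200.00
Next $165,000 at 33.5% = $55,275.00
Remaining $77,550 at 24.5% = $18,999.75
Fee: $35,275.00 + $28,045.00 + $29,200.00 + $55,275.00 + $18,999.75 = $166,794.75

$166,794.75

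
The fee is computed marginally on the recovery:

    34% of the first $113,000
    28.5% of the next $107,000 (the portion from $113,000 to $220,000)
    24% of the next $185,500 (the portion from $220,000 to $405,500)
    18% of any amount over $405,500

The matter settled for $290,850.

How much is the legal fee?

$85,919.00

First $113,000 at 34% = $38,420.00
Next $107,000 at 28.5% = $30,495.00
Remaining $70,850 at 24% = $17,004.00
Fee: $38,420.00 + $30,495.00 + $17,004.00 = $85,919.00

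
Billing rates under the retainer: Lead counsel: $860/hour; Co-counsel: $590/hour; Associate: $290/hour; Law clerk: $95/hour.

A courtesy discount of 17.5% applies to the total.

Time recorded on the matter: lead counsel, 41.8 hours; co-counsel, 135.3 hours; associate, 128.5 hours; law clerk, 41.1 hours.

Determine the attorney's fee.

$129,479.21

Lead counsel: 41.8 × $860 = $35,948.00
Co-counsel: 135.3 × $590 = $79,827.00
Associate: 128.5 × $290 = $37,265.00
Law clerk: 41.1 × $95 = $3,904.50
Subtotal: $156,944.50
Less 17.5% discount: −$27,465.29
Total: $156,944.50 − $27,465.29 = $129,479.21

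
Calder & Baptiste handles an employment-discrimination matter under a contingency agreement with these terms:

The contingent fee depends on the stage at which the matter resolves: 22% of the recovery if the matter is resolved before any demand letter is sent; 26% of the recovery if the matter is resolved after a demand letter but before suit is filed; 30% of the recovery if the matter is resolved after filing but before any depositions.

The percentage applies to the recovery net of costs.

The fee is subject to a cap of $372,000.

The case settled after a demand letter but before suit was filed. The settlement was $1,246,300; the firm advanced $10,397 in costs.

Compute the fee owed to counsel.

$321,334.78

Fee base (net of costs): $1,246,300 − $10,397 = $1,235,903
The matter settled after a demand letter but before suit was filed, so the 26% rate applies.
$1,235,903 × 26% = $321,334.78
$321,334.78 is under the $372,000 cap.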